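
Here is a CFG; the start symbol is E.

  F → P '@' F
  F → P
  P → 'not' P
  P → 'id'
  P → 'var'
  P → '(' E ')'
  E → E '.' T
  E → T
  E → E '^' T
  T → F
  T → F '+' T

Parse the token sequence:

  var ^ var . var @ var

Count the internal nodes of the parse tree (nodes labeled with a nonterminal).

14

[E [E [E [T [F [P var]]]] ^ [T [F [P var]]]] . [T [F [P var] @ [F [P var]]]]]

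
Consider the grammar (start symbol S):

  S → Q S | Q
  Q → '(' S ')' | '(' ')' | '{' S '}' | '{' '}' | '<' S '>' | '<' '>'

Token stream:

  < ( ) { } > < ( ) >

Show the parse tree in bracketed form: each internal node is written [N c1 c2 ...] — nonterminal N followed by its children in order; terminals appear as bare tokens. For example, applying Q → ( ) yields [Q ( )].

S
Q S
< S > S
< Q S > S
< ( ) S > S
< ( ) Q > S
< ( ) { } > S
< ( ) { } > Q
< ( ) { } > < S >
< ( ) { } > < Q >
< ( ) { } > < ( ) >

[S [Q < [S [Q ( )] [S [Q { }]]] >] [S [Q < [S [Q ( )]] >]]]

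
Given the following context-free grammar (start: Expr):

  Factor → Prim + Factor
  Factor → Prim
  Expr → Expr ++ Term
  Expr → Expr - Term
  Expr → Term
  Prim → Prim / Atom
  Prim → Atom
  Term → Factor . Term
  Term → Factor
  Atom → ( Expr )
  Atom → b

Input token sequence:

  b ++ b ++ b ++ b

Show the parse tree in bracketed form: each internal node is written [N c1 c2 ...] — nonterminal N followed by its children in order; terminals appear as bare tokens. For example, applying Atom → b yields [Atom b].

[Expr [Expr [Expr [Expr [Term [Factor [Prim [Atom b]]]]] ++ [Term [Factor [Prim [Atom b]]]]] ++ [Term [Factor [Prim [Atom b]]]]] ++ [Term [Factor [Prim [Atom b]]]]]

Expr
Expr ++ Term
Expr ++ Term ++ Term
Expr ++ Term ++ Term ++ Term
Term ++ Term ++ Term ++ Term
Factor ++ Term ++ Term ++ Term
Prim ++ Term ++ Term ++ Term
Atom ++ Term ++ Term ++ Term
b ++ Term ++ Term ++ Term
b ++ Factor ++ Term ++ Term
b ++ Prim ++ Term ++ Term
b ++ Atom ++ Term ++ Term
b ++ b ++ Term ++ Term
b ++ b ++ Factor ++ Term
b ++ b ++ Prim ++ Term
b ++ b ++ Atom ++ Term
b ++ b ++ b ++ Term
b ++ b ++ b ++ Factor
b ++ b ++ b ++ Prim
b ++ b ++ b ++ Atom
b ++ b ++ b ++ b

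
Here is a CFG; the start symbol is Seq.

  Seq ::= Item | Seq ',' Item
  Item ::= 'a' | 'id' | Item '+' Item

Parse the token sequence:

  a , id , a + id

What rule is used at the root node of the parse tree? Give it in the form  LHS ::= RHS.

Seq ::= Seq ',' Item

[Seq [Seq [Seq [Item a]] , [Item id]] , [Item [Item a] + [Item id]]]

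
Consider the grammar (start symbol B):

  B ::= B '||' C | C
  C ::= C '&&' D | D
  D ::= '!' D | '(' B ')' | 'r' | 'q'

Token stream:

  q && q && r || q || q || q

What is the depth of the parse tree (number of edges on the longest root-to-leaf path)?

[B [B [B [B [C [C [C [D q]] && [D q]] && [D r]]] || [C [D q]]] || [C [D q]]] || [C [D q]]]

8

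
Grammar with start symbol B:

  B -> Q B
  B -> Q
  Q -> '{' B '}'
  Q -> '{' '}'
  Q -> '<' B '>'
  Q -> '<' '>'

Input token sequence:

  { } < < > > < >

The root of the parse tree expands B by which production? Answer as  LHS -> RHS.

[B [Q { }] [B [Q < [B [Q < >]] >] [B [Q < >]]]]

B -> Q B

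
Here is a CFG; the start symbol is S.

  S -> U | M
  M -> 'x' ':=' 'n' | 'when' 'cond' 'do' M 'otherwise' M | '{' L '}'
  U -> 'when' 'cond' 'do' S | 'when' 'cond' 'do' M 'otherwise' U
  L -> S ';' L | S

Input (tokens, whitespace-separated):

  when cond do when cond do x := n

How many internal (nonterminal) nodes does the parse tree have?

6

[S [U when cond do [S [U when cond do [S [M x := n]]]]]]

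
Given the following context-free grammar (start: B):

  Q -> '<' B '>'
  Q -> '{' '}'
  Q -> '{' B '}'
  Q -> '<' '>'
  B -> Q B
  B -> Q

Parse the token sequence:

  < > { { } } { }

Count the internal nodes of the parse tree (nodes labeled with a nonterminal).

8

[B [Q < >] [B [Q { [B [Q { }]] }] [B [Q { }]]]]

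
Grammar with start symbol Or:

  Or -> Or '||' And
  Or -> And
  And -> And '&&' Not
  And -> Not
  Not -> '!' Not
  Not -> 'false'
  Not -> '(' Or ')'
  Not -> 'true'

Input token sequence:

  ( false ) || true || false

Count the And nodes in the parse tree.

4

[Or [Or [Or [And [Not ( [Or [And [Not false]]] )]]] || [And [Not true]]] || [And [Not false]]]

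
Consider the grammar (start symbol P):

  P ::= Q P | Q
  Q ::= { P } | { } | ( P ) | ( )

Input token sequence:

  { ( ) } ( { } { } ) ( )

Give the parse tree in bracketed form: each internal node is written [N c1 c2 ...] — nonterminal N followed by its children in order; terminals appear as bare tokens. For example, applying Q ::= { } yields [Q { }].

[P [Q { [P [Q ( )]] }] [P [Q ( [P [Q { }] [P [Q { }]]] )] [P [Q ( )]]]]

P
Q P
{ P } P
{ Q } P
{ ( ) } P
{ ( ) } Q P
{ ( ) } ( P ) P
{ ( ) } ( Q P ) P
{ ( ) } ( { } P ) P
{ ( ) } ( { } Q ) P
{ ( ) } ( { } { } ) P
{ ( ) } ( { } { } ) Q
{ ( ) } ( { } { } ) ( )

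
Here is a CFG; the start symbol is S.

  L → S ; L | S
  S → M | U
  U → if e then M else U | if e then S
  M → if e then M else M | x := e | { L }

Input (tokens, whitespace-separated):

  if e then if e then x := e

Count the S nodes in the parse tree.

[S [U if e then [S [U if e then [S [M x := e]]]]]]

3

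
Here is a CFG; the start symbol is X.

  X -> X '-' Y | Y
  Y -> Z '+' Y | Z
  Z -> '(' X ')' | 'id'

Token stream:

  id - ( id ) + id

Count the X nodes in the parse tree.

3

[X [X [Y [Z id]]] - [Y [Z ( [X [Y [Z id]]] )] + [Y [Z id]]]]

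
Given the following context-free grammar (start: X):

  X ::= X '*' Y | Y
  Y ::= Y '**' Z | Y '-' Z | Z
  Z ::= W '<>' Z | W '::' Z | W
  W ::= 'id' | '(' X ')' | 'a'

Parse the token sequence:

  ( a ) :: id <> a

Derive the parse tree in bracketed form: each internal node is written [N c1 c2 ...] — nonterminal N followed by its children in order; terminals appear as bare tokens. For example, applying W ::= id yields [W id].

X
Y
Z
W :: Z
( X ) :: Z
( Y ) :: Z
( Z ) :: Z
( W ) :: Z
( a ) :: Z
( a ) :: W <> Z
( a ) :: id <> Z
( a ) :: id <> W
( a ) :: id <> a

[X [Y [Z [W ( [X [Y [Z [W a]]]] )] :: [Z [W id] <> [Z [W a]]]]]]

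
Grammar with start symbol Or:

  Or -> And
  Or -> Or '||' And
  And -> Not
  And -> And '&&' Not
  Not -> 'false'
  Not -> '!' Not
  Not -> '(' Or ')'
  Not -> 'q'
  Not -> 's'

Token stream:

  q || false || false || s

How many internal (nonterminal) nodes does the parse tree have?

12

[Or [Or [Or [Or [And [Not q]]] || [And [Not false]]] || [And [Not false]]] || [And [Not s]]]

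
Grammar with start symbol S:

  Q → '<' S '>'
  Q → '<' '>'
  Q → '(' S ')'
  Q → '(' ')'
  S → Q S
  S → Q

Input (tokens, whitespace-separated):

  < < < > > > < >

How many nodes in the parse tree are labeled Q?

[S [Q < [S [Q < [S [Q < >]] >]] >] [S [Q < >]]]

4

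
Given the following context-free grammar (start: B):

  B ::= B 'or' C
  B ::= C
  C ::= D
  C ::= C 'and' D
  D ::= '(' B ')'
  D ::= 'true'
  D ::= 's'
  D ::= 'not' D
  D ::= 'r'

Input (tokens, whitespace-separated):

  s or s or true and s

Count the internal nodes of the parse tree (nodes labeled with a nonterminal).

11

[B [B [B [C [D s]]] or [C [D s]]] or [C [C [D true]] and [D s]]]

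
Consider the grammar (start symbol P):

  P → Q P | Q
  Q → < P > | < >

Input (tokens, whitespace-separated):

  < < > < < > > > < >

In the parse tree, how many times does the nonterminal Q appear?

[P [Q < [P [Q < >] [P [Q < [P [Q < >]] >]]] >] [P [Q < >]]]

5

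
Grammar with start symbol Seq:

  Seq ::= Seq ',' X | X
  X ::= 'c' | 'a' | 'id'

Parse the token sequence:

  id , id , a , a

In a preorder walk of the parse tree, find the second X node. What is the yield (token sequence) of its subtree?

id

[Seq [Seq [Seq [Seq [X id]] , [X id]] , [X a]] , [X a]]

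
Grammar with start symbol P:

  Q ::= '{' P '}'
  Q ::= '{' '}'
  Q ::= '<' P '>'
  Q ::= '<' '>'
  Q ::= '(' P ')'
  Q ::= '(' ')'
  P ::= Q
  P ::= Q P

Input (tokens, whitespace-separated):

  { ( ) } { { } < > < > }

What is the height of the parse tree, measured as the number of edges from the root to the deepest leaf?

7

[P [Q { [P [Q ( )]] }] [P [Q { [P [Q { }] [P [Q < >] [P [Q < >]]]] }]]]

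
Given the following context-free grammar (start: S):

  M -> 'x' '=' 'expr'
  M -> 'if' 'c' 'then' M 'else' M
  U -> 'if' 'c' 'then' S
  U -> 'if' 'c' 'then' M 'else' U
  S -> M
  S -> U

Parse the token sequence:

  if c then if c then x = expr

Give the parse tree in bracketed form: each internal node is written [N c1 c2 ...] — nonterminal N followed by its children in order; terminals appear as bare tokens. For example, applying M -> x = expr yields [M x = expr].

S
U
if c then S
if c then U
if c then if c then S
if c then if c then M
if c then if c then x = expr

[S [U if c then [S [U if c then [S [M x = expr]]]]]]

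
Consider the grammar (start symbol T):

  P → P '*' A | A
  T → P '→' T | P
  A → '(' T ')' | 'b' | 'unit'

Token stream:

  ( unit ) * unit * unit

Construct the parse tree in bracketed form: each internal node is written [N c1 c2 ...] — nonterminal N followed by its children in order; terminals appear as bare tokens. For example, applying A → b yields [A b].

T
P
P * A
P * A * A
A * A * A
( T ) * A * A
( P ) * A * A
( A ) * A * A
( unit ) * A * A
( unit ) * unit * A
( unit ) * unit * unit

[T [P [P [P [A ( [T [P [A unit]]] )]] * [A unit]] * [A unit]]]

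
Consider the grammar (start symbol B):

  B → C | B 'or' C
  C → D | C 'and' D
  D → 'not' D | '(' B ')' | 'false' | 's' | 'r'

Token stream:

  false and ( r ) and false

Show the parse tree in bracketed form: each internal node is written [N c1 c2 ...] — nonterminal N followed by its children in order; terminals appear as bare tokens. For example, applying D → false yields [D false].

[B [C [C [C [D false]] and [D ( [B [C [D r]]] )]] and [D false]]]

B
C
C and D
C and D and D
D and D and D
false and D and D
false and ( B ) and D
false and ( C ) and D
false and ( D ) and D
false and ( r ) and D
false and ( r ) and false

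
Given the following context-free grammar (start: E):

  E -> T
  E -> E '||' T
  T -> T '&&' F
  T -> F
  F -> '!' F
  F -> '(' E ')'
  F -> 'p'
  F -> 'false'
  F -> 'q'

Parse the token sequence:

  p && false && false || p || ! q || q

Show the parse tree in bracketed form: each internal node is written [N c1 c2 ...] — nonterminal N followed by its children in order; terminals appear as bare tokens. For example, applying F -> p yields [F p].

[E [E [E [E [T [T [T [F p]] && [F false]] && [F false]]] || [T [F p]]] || [T [F ! [F q]]]] || [T [F q]]]

E
E || T
E || T || T
E || T || T || T
T || T || T || T
T && F || T || T || T
T && F && F || T || T || T
F && F && F || T || T || T
p && F && F || T || T || T
p && false && F || T || T || T
p && false && false || T || T || T
p && false && false || F || T || T
p && false && false || p || T || T
p && false && false || p || F || T
p && false && false || p || ! F || T
p && false && false || p || ! q || T
p && false && false || p || ! q || F
p && false && false || p || ! q || q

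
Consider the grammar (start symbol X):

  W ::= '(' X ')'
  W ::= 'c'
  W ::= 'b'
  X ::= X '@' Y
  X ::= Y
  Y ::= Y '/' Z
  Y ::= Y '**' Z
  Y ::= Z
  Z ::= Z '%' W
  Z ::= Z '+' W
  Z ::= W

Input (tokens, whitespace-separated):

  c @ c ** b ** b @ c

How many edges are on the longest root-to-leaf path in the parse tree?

7

[X [X [X [Y [Z [W c]]]] @ [Y [Y [Y [Z [W c]]] ** [Z [W b]]] ** [Z [W b]]]] @ [Y [Z [W c]]]]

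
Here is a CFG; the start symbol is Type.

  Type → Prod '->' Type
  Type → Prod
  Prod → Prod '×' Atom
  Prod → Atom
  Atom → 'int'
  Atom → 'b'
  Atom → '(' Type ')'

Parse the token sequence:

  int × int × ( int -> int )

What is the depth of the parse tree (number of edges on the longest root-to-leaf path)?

7

[Type [Prod [Prod [Prod [Atom int]] × [Atom int]] × [Atom ( [Type [Prod [Atom int]] -> [Type [Prod [Atom int]]]] )]]]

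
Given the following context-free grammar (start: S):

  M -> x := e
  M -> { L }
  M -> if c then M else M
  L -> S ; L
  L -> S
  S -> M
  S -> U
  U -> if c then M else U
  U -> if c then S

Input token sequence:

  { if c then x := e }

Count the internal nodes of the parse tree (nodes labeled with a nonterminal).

7

[S [M { [L [S [U if c then [S [M x := e]]]]] }]]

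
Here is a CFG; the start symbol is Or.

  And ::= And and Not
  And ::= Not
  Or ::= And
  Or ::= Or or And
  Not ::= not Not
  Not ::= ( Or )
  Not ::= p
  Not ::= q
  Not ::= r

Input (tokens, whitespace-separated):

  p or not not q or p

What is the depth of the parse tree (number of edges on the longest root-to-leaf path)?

6

[Or [Or [Or [And [Not p]]] or [And [Not not [Not not [Not q]]]]] or [And [Not p]]]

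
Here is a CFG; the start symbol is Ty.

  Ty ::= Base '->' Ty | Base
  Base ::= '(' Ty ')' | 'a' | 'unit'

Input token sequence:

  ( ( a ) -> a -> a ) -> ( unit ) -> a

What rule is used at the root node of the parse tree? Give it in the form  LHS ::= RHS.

Ty ::= Base '->' Ty

[Ty [Base ( [Ty [Base ( [Ty [Base a]] )] -> [Ty [Base a] -> [Ty [Base a]]]] )] -> [Ty [Base ( [Ty [Base unit]] )] -> [Ty [Base a]]]]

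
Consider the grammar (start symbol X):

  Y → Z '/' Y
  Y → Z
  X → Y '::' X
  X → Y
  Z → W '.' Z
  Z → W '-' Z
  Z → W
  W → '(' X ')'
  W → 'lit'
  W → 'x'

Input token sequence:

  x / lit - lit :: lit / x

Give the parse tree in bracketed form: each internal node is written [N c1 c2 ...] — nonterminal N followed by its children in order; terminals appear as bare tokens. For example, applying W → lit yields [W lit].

[X [Y [Z [W x]] / [Y [Z [W lit] - [Z [W lit]]]]] :: [X [Y [Z [W lit]] / [Y [Z [W x]]]]]]

X
Y :: X
Z / Y :: X
W / Y :: X
x / Y :: X
x / Z :: X
x / W - Z :: X
x / lit - Z :: X
x / lit - W :: X
x / lit - lit :: X
x / lit - lit :: Y
x / lit - lit :: Z / Y
x / lit - lit :: W / Y
x / lit - lit :: lit / Y
x / lit - lit :: lit / Z
x / lit - lit :: lit / W
x / lit - lit :: lit / x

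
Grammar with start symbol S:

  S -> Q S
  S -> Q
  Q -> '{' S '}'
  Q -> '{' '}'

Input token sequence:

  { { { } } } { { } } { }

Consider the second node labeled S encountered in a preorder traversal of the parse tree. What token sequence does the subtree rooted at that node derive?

[S [Q { [S [Q { [S [Q { }]] }]] }] [S [Q { [S [Q { }]] }] [S [Q { }]]]]

{ { } }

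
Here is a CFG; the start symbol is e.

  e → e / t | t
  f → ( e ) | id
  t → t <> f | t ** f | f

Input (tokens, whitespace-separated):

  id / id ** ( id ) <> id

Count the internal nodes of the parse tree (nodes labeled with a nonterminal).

[e [e [t [f id]]] / [t [t [t [f id]] ** [f ( [e [t [f id]]] )]] <> [f id]]]

13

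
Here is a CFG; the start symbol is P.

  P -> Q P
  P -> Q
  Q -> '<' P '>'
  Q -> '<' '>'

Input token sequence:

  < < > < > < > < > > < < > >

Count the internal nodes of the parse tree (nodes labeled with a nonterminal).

[P [Q < [P [Q < >] [P [Q < >] [P [Q < >] [P [Q < >]]]]] >] [P [Q < [P [Q < >]] >]]]

14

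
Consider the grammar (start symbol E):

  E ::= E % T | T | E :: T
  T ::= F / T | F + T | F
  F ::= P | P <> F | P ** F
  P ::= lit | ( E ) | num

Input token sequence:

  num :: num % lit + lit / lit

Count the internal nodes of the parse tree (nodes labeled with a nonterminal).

18

[E [E [E [T [F [P num]]]] :: [T [F [P num]]]] % [T [F [P lit]] + [T [F [P lit]] / [T [F [P lit]]]]]]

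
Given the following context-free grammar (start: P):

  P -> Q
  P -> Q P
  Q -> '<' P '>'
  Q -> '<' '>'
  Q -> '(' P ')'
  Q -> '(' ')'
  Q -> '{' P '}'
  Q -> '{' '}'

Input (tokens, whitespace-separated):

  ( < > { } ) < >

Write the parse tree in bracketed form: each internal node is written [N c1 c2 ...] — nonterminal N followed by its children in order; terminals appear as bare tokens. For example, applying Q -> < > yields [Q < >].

P
Q P
( P ) P
( Q P ) P
( < > P ) P
( < > Q ) P
( < > { } ) P
( < > { } ) Q
( < > { } ) < >

[P [Q ( [P [Q < >] [P [Q { }]]] )] [P [Q < >]]]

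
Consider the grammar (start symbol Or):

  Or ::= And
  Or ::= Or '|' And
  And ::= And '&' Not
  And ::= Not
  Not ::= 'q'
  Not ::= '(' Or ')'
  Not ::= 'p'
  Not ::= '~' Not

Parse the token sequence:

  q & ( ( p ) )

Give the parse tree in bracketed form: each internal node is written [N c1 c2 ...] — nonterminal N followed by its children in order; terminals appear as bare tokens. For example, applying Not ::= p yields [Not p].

[Or [And [And [Not q]] & [Not ( [Or [And [Not ( [Or [And [Not p]]] )]]] )]]]

Or
And
And & Not
Not & Not
q & Not
q & ( Or )
q & ( And )
q & ( Not )
q & ( ( Or ) )
q & ( ( And ) )
q & ( ( Not ) )
q & ( ( p ) )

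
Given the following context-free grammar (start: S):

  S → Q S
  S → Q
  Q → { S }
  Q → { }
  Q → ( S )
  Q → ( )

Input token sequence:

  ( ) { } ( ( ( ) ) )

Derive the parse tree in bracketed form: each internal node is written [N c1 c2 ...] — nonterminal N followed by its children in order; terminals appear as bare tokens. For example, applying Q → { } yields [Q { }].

[S [Q ( )] [S [Q { }] [S [Q ( [S [Q ( [S [Q ( )]] )]] )]]]]

S
Q S
( ) S
( ) Q S
( ) { } S
( ) { } Q
( ) { } ( S )
( ) { } ( Q )
( ) { } ( ( S ) )
( ) { } ( ( Q ) )
( ) { } ( ( ( ) ) )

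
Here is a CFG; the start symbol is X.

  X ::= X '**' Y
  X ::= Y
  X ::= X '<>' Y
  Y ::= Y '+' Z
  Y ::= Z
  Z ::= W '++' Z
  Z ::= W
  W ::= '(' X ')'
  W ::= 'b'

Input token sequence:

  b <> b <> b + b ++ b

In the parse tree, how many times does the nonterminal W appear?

[X [X [X [Y [Z [W b]]]] <> [Y [Z [W b]]]] <> [Y [Y [Z [W b]]] + [Z [W b] ++ [Z [W b]]]]]

5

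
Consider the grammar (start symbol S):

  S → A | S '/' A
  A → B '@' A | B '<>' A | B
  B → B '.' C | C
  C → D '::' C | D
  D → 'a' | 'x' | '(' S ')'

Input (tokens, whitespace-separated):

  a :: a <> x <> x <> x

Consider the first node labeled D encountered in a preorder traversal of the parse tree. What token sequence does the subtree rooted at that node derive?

a

[S [A [B [C [D a] :: [C [D a]]]] <> [A [B [C [D x]]] <> [A [B [C [D x]]] <> [A [B [C [D x]]]]]]]]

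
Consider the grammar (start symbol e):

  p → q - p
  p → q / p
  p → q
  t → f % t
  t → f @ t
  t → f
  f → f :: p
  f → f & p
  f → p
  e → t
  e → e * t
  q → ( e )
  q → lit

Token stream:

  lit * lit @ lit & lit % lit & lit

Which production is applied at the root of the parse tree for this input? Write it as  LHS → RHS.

[e [e [t [f [p [q lit]]]]] * [t [f [p [q lit]]] @ [t [f [f [p [q lit]]] & [p [q lit]]] % [t [f [f [p [q lit]]] & [p [q lit]]]]]]]

e → e * t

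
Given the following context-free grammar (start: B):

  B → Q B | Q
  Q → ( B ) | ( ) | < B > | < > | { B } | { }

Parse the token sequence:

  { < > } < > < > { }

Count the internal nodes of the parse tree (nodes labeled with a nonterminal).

10

[B [Q { [B [Q < >]] }] [B [Q < >] [B [Q < >] [B [Q { }]]]]]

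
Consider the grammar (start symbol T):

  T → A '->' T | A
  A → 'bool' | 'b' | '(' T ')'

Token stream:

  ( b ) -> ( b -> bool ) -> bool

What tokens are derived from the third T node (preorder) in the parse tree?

( b -> bool ) -> bool

[T [A ( [T [A b]] )] -> [T [A ( [T [A b] -> [T [A bool]]] )] -> [T [A bool]]]]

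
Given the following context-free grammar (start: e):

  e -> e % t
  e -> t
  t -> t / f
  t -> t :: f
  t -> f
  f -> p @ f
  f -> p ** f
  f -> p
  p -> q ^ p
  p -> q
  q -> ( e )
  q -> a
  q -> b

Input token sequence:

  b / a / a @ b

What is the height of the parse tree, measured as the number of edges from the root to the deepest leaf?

[e [t [t [t [f [p [q b]]]] / [f [p [q a]]]] / [f [p [q a]] @ [f [p [q b]]]]]]

7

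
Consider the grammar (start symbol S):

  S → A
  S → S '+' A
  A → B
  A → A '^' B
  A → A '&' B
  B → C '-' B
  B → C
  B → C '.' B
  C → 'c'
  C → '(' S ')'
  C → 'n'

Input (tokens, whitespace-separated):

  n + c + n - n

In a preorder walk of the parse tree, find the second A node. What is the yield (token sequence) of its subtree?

c

[S [S [S [A [B [C n]]]] + [A [B [C c]]]] + [A [B [C n] - [B [C n]]]]]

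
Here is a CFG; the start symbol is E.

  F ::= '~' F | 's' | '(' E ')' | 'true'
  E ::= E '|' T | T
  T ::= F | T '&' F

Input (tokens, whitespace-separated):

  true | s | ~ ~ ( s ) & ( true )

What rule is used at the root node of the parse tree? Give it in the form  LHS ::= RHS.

[E [E [E [T [F true]]] | [T [F s]]] | [T [T [F ~ [F ~ [F ( [E [T [F s]]] )]]]] & [F ( [E [T [F true]]] )]]]

E ::= E '|' T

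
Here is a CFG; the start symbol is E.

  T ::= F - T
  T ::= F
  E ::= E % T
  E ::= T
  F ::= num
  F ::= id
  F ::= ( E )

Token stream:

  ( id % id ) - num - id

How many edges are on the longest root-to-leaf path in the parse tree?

7

[E [T [F ( [E [E [T [F id]]] % [T [F id]]] )] - [T [F num] - [T [F id]]]]]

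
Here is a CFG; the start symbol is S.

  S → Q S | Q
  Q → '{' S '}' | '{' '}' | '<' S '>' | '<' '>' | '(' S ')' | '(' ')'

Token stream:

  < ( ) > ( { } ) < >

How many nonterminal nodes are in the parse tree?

[S [Q < [S [Q ( )]] >] [S [Q ( [S [Q { }]] )] [S [Q < >]]]]

10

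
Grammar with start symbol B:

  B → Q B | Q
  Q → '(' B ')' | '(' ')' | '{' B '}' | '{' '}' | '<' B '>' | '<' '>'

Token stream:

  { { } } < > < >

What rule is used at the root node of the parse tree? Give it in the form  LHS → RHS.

[B [Q { [B [Q { }]] }] [B [Q < >] [B [Q < >]]]]

B → Q B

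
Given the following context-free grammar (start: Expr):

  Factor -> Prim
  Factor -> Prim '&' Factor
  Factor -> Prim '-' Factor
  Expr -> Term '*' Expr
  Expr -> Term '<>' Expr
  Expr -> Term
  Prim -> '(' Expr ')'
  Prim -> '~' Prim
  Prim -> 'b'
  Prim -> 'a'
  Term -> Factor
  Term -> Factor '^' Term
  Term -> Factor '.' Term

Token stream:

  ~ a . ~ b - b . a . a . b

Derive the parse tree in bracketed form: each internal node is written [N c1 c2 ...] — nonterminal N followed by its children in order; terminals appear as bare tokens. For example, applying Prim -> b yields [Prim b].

[Expr [Term [Factor [Prim ~ [Prim a]]] . [Term [Factor [Prim ~ [Prim b]] - [Factor [Prim b]]] . [Term [Factor [Prim a]] . [Term [Factor [Prim a]] . [Term [Factor [Prim b]]]]]]]]

Expr
Term
Factor . Term
Prim . Term
~ Prim . Term
~ a . Term
~ a . Factor . Term
~ a . Prim - Factor . Term
~ a . ~ Prim - Factor . Term
~ a . ~ b - Factor . Term
~ a . ~ b - Prim . Term
~ a . ~ b - b . Term
~ a . ~ b - b . Factor . Term
~ a . ~ b - b . Prim . Term
~ a . ~ b - b . a . Term
~ a . ~ b - b . a . Factor . Term
~ a . ~ b - b . a . Prim . Term
~ a . ~ b - b . a . a . Term
~ a . ~ b - b . a . a . Factor
~ a . ~ b - b . a . a . Prim
~ a . ~ b - b . a . a . b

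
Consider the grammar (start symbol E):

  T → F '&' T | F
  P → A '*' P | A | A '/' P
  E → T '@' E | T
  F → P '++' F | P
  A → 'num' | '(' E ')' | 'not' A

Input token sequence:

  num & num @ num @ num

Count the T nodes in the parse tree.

4

[E [T [F [P [A num]]] & [T [F [P [A num]]]]] @ [E [T [F [P [A num]]]] @ [E [T [F [P [A num]]]]]]]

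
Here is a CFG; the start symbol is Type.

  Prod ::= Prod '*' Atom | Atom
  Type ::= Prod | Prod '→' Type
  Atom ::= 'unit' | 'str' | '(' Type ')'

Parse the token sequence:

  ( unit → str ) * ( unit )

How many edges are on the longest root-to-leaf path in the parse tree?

[Type [Prod [Prod [Atom ( [Type [Prod [Atom unit]] → [Type [Prod [Atom str]]]] )]] * [Atom ( [Type [Prod [Atom unit]]] )]]]

8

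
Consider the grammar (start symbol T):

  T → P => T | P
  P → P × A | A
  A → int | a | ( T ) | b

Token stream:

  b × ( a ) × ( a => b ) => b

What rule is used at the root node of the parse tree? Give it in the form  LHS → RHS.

T → P => T

[T [P [P [P [A b]] × [A ( [T [P [A a]]] )]] × [A ( [T [P [A a]] => [T [P [A b]]]] )]] => [T [P [A b]]]]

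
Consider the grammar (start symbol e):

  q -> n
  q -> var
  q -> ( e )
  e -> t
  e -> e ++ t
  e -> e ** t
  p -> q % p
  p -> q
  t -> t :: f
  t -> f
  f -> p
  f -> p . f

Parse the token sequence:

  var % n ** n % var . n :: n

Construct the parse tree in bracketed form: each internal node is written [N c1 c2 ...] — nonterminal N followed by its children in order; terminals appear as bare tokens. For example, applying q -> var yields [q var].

[e [e [t [f [p [q var] % [p [q n]]]]]] ** [t [t [f [p [q n] % [p [q var]]] . [f [p [q n]]]]] :: [f [p [q n]]]]]

e
e ** t
t ** t
f ** t
p ** t
q % p ** t
var % p ** t
var % q ** t
var % n ** t
var % n ** t :: f
var % n ** f :: f
var % n ** p . f :: f
var % n ** q % p . f :: f
var % n ** n % p . f :: f
var % n ** n % q . f :: f
var % n ** n % var . f :: f
var % n ** n % var . p :: f
var % n ** n % var . q :: f
var % n ** n % var . n :: f
var % n ** n % var . n :: p
var % n ** n % var . n :: q
var % n ** n % var . n :: n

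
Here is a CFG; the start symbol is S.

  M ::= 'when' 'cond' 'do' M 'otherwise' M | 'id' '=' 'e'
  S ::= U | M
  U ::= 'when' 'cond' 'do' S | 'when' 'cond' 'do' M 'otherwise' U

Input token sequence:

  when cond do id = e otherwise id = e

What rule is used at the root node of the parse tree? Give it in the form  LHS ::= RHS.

S ::= M

[S [M when cond do [M id = e] otherwise [M id = e]]]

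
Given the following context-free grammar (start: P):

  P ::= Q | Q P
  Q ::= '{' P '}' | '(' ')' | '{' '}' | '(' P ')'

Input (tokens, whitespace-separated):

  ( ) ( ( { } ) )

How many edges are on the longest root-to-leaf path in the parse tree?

[P [Q ( )] [P [Q ( [P [Q ( [P [Q { }]] )]] )]]]

7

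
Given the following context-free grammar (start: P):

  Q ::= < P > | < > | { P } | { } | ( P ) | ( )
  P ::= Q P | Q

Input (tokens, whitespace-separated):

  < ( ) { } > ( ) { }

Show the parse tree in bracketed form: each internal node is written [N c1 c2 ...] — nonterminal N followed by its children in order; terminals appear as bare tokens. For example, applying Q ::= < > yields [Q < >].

P
Q P
< P > P
< Q P > P
< ( ) P > P
< ( ) Q > P
< ( ) { } > P
< ( ) { } > Q P
< ( ) { } > ( ) P
< ( ) { } > ( ) Q
< ( ) { } > ( ) { }

[P [Q < [P [Q ( )] [P [Q { }]]] >] [P [Q ( )] [P [Q { }]]]]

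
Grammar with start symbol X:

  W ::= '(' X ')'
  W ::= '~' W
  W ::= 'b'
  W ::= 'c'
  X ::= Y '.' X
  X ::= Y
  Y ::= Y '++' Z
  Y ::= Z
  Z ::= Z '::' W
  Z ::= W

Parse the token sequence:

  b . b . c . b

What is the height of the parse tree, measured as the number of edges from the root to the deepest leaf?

[X [Y [Z [W b]]] . [X [Y [Z [W b]]] . [X [Y [Z [W c]]] . [X [Y [Z [W b]]]]]]]

7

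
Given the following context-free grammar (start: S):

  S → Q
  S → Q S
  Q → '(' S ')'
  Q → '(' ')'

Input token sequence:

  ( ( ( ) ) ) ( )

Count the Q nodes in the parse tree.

[S [Q ( [S [Q ( [S [Q ( )]] )]] )] [S [Q ( )]]]

4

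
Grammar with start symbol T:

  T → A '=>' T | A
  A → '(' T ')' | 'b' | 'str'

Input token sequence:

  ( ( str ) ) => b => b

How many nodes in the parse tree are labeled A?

[T [A ( [T [A ( [T [A str]] )]] )] => [T [A b] => [T [A b]]]]

5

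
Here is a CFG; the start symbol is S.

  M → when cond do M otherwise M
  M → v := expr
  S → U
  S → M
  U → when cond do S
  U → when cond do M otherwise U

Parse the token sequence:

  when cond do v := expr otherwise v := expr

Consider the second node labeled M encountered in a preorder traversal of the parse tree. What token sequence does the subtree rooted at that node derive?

[S [M when cond do [M v := expr] otherwise [M v := expr]]]

v := expr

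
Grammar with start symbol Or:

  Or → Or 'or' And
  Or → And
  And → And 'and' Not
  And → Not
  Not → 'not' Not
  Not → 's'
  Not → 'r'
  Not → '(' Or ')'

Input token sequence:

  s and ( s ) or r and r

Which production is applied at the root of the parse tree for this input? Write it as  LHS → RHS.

[Or [Or [And [And [Not s]] and [Not ( [Or [And [Not s]]] )]]] or [And [And [Not r]] and [Not r]]]

Or → Or 'or' And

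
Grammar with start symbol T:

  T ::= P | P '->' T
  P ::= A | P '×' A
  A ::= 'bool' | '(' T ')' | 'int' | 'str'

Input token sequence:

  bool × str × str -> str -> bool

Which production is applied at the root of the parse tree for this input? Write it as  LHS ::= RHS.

[T [P [P [P [A bool]] × [A str]] × [A str]] -> [T [P [A str]] -> [T [P [A bool]]]]]

T ::= P '->' T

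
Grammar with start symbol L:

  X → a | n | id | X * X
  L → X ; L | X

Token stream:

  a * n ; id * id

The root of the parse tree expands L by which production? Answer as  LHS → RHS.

[L [X [X a] * [X n]] ; [L [X [X id] * [X id]]]]

L → X ; L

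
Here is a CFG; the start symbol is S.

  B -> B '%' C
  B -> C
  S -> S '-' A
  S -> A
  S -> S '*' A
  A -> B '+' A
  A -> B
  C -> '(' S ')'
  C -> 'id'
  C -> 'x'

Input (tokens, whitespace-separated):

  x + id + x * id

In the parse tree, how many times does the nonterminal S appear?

[S [S [A [B [C x]] + [A [B [C id]] + [A [B [C x]]]]]] * [A [B [C id]]]]

2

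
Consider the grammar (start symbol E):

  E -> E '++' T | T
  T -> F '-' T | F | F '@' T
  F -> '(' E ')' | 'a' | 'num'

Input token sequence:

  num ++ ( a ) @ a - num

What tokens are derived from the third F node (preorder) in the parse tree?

[E [E [T [F num]]] ++ [T [F ( [E [T [F a]]] )] @ [T [F a] - [T [F num]]]]]

a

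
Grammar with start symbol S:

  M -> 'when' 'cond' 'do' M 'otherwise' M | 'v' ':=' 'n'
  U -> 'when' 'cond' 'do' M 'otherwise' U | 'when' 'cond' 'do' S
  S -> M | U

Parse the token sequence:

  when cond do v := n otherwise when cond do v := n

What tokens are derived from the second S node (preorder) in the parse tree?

v := n

[S [U when cond do [M v := n] otherwise [U when cond do [S [M v := n]]]]]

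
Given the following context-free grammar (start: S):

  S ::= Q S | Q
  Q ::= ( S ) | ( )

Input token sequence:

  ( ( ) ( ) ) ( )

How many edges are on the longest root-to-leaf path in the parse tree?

5

[S [Q ( [S [Q ( )] [S [Q ( )]]] )] [S [Q ( )]]]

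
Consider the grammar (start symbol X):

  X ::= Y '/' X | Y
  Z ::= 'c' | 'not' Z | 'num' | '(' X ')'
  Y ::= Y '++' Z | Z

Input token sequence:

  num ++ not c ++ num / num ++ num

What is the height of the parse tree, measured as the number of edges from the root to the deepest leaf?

[X [Y [Y [Y [Z num]] ++ [Z not [Z c]]] ++ [Z num]] / [X [Y [Y [Z num]] ++ [Z num]]]]

5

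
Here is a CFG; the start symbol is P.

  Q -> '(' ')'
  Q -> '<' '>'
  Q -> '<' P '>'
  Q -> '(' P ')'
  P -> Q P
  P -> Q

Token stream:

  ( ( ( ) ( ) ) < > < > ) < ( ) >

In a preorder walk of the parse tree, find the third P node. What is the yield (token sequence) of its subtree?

( ) ( )

[P [Q ( [P [Q ( [P [Q ( )] [P [Q ( )]]] )] [P [Q < >] [P [Q < >]]]] )] [P [Q < [P [Q ( )]] >]]]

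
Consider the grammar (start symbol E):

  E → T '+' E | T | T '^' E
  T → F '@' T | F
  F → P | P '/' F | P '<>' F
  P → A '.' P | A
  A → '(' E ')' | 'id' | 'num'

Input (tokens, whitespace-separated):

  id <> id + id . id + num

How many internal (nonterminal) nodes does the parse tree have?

20

[E [T [F [P [A id]] <> [F [P [A id]]]]] + [E [T [F [P [A id] . [P [A id]]]]] + [E [T [F [P [A num]]]]]]]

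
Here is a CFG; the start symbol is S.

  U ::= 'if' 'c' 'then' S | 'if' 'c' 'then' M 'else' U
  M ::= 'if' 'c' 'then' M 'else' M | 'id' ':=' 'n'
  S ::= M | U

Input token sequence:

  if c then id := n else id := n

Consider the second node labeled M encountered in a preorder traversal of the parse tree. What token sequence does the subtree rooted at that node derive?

id := n

[S [M if c then [M id := n] else [M id := n]]]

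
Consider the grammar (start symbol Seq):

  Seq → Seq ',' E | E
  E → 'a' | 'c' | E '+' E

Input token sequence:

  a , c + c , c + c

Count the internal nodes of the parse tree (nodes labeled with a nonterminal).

[Seq [Seq [Seq [E a]] , [E [E c] + [E c]]] , [E [E c] + [E c]]]

10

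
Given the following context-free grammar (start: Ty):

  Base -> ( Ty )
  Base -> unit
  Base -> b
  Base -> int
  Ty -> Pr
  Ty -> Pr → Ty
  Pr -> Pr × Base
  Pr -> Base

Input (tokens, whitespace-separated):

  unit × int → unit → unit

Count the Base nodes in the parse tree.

4

[Ty [Pr [Pr [Base unit]] × [Base int]] → [Ty [Pr [Base unit]] → [Ty [Pr [Base unit]]]]]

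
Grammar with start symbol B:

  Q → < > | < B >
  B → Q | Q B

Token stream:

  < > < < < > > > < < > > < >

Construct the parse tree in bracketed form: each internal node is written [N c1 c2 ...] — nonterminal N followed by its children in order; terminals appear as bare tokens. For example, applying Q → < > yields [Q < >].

B
Q B
< > B
< > Q B
< > < B > B
< > < Q > B
< > < < B > > B
< > < < Q > > B
< > < < < > > > B
< > < < < > > > Q B
< > < < < > > > < B > B
< > < < < > > > < Q > B
< > < < < > > > < < > > B
< > < < < > > > < < > > Q
< > < < < > > > < < > > < >

[B [Q < >] [B [Q < [B [Q < [B [Q < >]] >]] >] [B [Q < [B [Q < >]] >] [B [Q < >]]]]]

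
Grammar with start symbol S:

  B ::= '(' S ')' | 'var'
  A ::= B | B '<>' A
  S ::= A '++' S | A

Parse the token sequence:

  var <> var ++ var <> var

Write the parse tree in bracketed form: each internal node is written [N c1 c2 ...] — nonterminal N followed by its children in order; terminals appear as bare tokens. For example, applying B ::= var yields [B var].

S
A ++ S
B <> A ++ S
var <> A ++ S
var <> B ++ S
var <> var ++ S
var <> var ++ A
var <> var ++ B <> A
var <> var ++ var <> A
var <> var ++ var <> B
var <> var ++ var <> var

[S [A [B var] <> [A [B var]]] ++ [S [A [B var] <> [A [B var]]]]]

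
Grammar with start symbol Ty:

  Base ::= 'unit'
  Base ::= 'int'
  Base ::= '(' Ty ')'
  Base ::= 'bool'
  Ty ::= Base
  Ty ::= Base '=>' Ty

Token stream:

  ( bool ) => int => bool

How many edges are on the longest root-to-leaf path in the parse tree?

4

[Ty [Base ( [Ty [Base bool]] )] => [Ty [Base int] => [Ty [Base bool]]]]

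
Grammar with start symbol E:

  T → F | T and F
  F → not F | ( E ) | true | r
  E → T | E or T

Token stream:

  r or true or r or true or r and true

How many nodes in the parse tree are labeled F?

[E [E [E [E [E [T [F r]]] or [T [F true]]] or [T [F r]]] or [T [F true]]] or [T [T [F r]] and [F true]]]

6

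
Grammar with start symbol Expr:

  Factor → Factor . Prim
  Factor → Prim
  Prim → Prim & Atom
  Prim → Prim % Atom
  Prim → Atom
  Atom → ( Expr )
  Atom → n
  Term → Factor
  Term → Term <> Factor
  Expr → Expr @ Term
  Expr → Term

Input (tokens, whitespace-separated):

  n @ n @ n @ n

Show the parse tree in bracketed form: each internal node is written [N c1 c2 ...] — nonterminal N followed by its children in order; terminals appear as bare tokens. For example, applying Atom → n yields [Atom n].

Expr
Expr @ Term
Expr @ Term @ Term
Expr @ Term @ Term @ Term
Term @ Term @ Term @ Term
Factor @ Term @ Term @ Term
Prim @ Term @ Term @ Term
Atom @ Term @ Term @ Term
n @ Term @ Term @ Term
n @ Factor @ Term @ Term
n @ Prim @ Term @ Term
n @ Atom @ Term @ Term
n @ n @ Term @ Term
n @ n @ Factor @ Term
n @ n @ Prim @ Term
n @ n @ Atom @ Term
n @ n @ n @ Term
n @ n @ n @ Factor
n @ n @ n @ Prim
n @ n @ n @ Atom
n @ n @ n @ n

[Expr [Expr [Expr [Expr [Term [Factor [Prim [Atom n]]]]] @ [Term [Factor [Prim [Atom n]]]]] @ [Term [Factor [Prim [Atom n]]]]] @ [Term [Factor [Prim [Atom n]]]]]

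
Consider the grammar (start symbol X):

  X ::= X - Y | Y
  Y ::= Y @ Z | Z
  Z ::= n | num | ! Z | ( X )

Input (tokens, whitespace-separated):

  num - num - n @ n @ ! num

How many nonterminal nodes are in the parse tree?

[X [X [X [Y [Z num]]] - [Y [Z num]]] - [Y [Y [Y [Z n]] @ [Z n]] @ [Z ! [Z num]]]]

14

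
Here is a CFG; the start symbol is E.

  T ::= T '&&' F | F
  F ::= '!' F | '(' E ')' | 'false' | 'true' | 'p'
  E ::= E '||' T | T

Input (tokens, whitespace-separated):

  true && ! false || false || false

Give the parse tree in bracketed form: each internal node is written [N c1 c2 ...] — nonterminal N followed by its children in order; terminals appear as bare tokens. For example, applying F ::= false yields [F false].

E
E || T
E || T || T
T || T || T
T && F || T || T
F && F || T || T
true && F || T || T
true && ! F || T || T
true && ! false || T || T
true && ! false || F || T
true && ! false || false || T
true && ! false || false || F
true && ! false || false || false

[E [E [E [T [T [F true]] && [F ! [F false]]]] || [T [F false]]] || [T [F false]]]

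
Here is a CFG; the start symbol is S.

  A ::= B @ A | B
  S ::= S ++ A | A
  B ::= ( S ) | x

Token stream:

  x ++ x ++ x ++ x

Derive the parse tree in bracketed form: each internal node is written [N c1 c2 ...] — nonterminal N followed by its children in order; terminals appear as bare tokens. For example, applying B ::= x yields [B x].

S
S ++ A
S ++ A ++ A
S ++ A ++ A ++ A
A ++ A ++ A ++ A
B ++ A ++ A ++ A
x ++ A ++ A ++ A
x ++ B ++ A ++ A
x ++ x ++ A ++ A
x ++ x ++ B ++ A
x ++ x ++ x ++ A
x ++ x ++ x ++ B
x ++ x ++ x ++ x

[S [S [S [S [A [B x]]] ++ [A [B x]]] ++ [A [B x]]] ++ [A [B x]]]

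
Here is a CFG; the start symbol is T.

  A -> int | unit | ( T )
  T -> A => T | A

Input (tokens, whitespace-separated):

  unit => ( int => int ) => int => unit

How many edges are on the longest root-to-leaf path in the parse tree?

6

[T [A unit] => [T [A ( [T [A int] => [T [A int]]] )] => [T [A int] => [T [A unit]]]]]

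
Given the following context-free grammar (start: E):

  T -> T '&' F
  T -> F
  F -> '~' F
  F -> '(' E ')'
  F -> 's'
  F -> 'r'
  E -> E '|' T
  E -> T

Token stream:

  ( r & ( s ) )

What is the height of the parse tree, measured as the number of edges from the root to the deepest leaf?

[E [T [F ( [E [T [T [F r]] & [F ( [E [T [F s]]] )]]] )]]]

9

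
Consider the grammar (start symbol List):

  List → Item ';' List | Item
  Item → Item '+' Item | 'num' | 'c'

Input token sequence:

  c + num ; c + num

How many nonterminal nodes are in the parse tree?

8

[List [Item [Item c] + [Item num]] ; [List [Item [Item c] + [Item num]]]]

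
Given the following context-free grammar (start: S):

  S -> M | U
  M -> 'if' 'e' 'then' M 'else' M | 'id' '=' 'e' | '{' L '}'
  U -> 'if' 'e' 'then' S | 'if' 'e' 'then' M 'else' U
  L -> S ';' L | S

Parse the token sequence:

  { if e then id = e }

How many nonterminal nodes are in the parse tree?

7

[S [M { [L [S [U if e then [S [M id = e]]]]] }]]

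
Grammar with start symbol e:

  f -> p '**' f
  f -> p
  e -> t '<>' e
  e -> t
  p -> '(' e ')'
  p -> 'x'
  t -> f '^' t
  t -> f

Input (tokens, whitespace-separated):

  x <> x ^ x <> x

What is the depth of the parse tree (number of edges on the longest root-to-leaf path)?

6

[e [t [f [p x]]] <> [e [t [f [p x]] ^ [t [f [p x]]]] <> [e [t [f [p x]]]]]]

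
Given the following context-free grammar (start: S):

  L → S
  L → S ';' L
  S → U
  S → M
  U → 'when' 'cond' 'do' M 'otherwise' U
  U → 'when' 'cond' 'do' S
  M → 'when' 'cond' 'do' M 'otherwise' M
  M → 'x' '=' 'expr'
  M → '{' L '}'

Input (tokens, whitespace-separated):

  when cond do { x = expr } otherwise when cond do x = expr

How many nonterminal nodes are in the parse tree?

9

[S [U when cond do [M { [L [S [M x = expr]]] }] otherwise [U when cond do [S [M x = expr]]]]]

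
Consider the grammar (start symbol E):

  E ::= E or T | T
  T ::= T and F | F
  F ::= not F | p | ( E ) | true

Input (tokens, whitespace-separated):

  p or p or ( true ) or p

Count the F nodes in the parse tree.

[E [E [E [E [T [F p]]] or [T [F p]]] or [T [F ( [E [T [F true]]] )]]] or [T [F p]]]

5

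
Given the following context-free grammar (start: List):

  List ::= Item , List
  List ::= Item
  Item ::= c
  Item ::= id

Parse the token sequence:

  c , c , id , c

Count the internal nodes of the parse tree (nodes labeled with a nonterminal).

8

[List [Item c] , [List [Item c] , [List [Item id] , [List [Item c]]]]]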